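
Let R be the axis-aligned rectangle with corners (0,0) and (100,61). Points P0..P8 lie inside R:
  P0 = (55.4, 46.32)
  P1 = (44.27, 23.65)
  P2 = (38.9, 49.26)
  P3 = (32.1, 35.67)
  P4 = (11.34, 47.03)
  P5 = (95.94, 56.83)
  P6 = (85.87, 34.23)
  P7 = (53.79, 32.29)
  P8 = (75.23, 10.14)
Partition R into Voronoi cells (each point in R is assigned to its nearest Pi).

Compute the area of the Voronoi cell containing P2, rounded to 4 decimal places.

1. box [0,100]×[0,61]: [(0, 0) (100, 0) (100, 61) (0, 61)]
2. ⊥bis P2·P0 via (47.15,47.79): [(0, 0) (38.6347, 0) (49.5038, 61) (0, 61)]  |A|=2688.2234
3. ⊥bis P2·P1 via (41.585,36.455): [(0, 27.7353) (45.2679, 37.2272) (49.5038, 61) (0, 61)]  |A|=1341.3323
4. ⊥bis P2·P3 via (35.5,42.465): [(0, 60.2281) (45.3252, 37.5488) (49.5038, 61) (0, 61)]  |A|=597.9561
5. ⊥bis P2·P4 via (25.12,48.145): [(25.161, 47.6383) (45.3252, 37.5488) (49.5038, 61) (24.0798, 61)]  |A|=427.3709
6. ⊥bis P2·P5 via (67.42,53.045): [(25.161, 47.6383) (45.3252, 37.5488) (49.5038, 61) (24.0798, 61)]  |A|=427.3709
7. ⊥bis P2·P6 via (62.385,41.745): [(25.161, 47.6383) (45.3252, 37.5488) (49.5038, 61) (24.0798, 61)]  |A|=427.3709
8. ⊥bis P2·P7 via (46.345,40.775): [(25.161, 47.6383) (43.6331, 38.3955) (45.8176, 40.3122) (49.5038, 61) (24.0798, 61)]  |A|=424.8244
9. ⊥bis P2·P8 via (57.065,29.7): [(25.161, 47.6383) (43.6331, 38.3955) (45.8176, 40.3122) (49.5038, 61) (24.0798, 61)]  |A|=424.8244
10. canonical 5-gon: [(25.161, 47.6383) (43.6331, 38.3955) (45.8176, 40.3122) (49.5038, 61) (24.0798, 61)]
11. shoelace: 424.8244

Area of P2's cell: 424.8244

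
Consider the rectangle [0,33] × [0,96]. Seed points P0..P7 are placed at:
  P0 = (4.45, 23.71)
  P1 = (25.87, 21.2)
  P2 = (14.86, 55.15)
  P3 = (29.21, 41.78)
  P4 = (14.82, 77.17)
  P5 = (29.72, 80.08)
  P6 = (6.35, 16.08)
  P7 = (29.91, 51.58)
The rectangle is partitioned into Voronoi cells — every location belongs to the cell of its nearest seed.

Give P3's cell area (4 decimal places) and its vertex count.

Area of P3's cell: 255.3210 (5 vertices)

1. box [0,33]×[0,96]: [(0, 0) (33, 0) (33, 96) (0, 96)]
2. ⊥bis P3·P0 via (16.83,32.745): [(0, 55.8059) (33, 10.5884) (33, 96) (0, 96)]  |A|=2072.4932
3. ⊥bis P3·P1 via (27.54,31.49): [(0, 55.8059) (16.43, 33.2931) (33, 30.6039) (33, 96) (0, 96)]  |A|=1906.6653
4. ⊥bis P3·P2 via (22.035,48.465): [(12.6829, 38.4274) (16.43, 33.2931) (33, 30.6039) (33, 60.2337)]  |A|=338.4956
5. ⊥bis P3·P4 via (22.015,59.475): [(12.6829, 38.4274) (16.43, 33.2931) (33, 30.6039) (33, 60.2337)]  |A|=338.4956
6. ⊥bis P3·P5 via (29.465,60.93): [(12.6829, 38.4274) (16.43, 33.2931) (33, 30.6039) (33, 60.2337)]  |A|=338.4956
7. ⊥bis P3·P6 via (17.78,28.93): [(12.6829, 38.4274) (16.43, 33.2931) (33, 30.6039) (33, 60.2337)]  |A|=338.4956
8. ⊥bis P3·P7 via (29.56,46.68): [(20.9452, 47.2953) (12.6829, 38.4274) (16.43, 33.2931) (33, 30.6039) (33, 46.4343)]  |A|=255.321
9. canonical 5-gon: [(20.9452, 47.2953) (12.6829, 38.4274) (16.43, 33.2931) (33, 30.6039) (33, 46.4343)]
10. shoelace: 255.321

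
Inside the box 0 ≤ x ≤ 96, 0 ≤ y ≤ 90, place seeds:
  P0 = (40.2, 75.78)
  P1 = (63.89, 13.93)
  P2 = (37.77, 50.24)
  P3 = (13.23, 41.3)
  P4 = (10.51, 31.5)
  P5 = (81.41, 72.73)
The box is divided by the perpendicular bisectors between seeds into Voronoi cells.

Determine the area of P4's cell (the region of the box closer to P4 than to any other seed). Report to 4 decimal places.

Area of P4's cell: 1175.8804

1. box [0,96]×[0,90]: [(0, 0) (96, 0) (96, 90) (0, 90)]
2. ⊥bis P4·P0 via (25.355,53.64): [(0, 70.6407) (0, 0) (96, 0) (96, 6.2721)]  |A|=3691.8139
3. ⊥bis P4·P1 via (37.2,22.715): [(43.3971, 41.5427) (0, 70.6407) (0, 0) (29.7234, 0)]  |A|=2150.1946
4. ⊥bis P4·P2 via (24.14,40.87): [(37.0124, 22.1452) (6.8156, 66.0707) (0, 70.6407) (0, 0) (29.7234, 0)]  |A|=1717.0988
5. ⊥bis P4·P3 via (11.87,36.4): [(37.0124, 22.1452) (30.8307, 31.1374) (0, 39.6945) (0, 0) (29.7234, 0)]  |A|=1175.8804
6. ⊥bis P4·P5 via (45.96,52.115): [(37.0124, 22.1452) (30.8307, 31.1374) (0, 39.6945) (0, 0) (29.7234, 0)]  |A|=1175.8804
7. canonical 5-gon: [(37.0124, 22.1452) (30.8307, 31.1374) (0, 39.6945) (0, 0) (29.7234, 0)]
8. shoelace: 1175.8804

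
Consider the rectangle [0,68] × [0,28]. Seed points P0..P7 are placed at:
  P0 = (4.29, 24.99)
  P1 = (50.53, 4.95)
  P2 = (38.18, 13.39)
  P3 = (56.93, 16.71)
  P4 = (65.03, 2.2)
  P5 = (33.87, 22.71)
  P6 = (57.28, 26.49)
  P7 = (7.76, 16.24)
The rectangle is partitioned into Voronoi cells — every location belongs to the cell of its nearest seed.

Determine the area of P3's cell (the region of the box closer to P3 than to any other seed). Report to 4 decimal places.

Area of P3's cell: 220.6877

1. box [0,68]×[0,28]: [(0, 0) (68, 0) (68, 28) (0, 28)]
2. ⊥bis P3·P0 via (30.61,20.85): [(27.3304, 0) (68, 0) (68, 28) (31.7347, 28)]  |A|=1077.0891
3. ⊥bis P3·P1 via (53.73,10.83): [(30.9813, 23.2103) (68, 3.064) (68, 28) (31.7347, 28)]  |A|=548.4001
4. ⊥bis P3·P2 via (47.555,15.05): [(47.7234, 14.0989) (68, 3.064) (68, 28) (45.262, 28)]  |A|=410.8502
5. ⊥bis P3·P4 via (60.98,9.455): [(47.7234, 14.0989) (58.6483, 8.1534) (68, 13.3738) (68, 28) (45.262, 28)]  |A|=362.6431
6. ⊥bis P3·P5 via (45.4,19.71): [(46.1913, 22.7514) (47.7234, 14.0989) (58.6483, 8.1534) (68, 13.3738) (68, 28) (47.557, 28)]  |A|=356.6204
7. ⊥bis P3·P6 via (57.105,21.6): [(46.3269, 21.9857) (47.7234, 14.0989) (58.6483, 8.1534) (68, 13.3738) (68, 21.2101)]  |A|=220.6877
8. ⊥bis P3·P7 via (32.345,16.475): [(46.3269, 21.9857) (47.7234, 14.0989) (58.6483, 8.1534) (68, 13.3738) (68, 21.2101)]  |A|=220.6877
9. canonical 5-gon: [(46.3269, 21.9857) (47.7234, 14.0989) (58.6483, 8.1534) (68, 13.3738) (68, 21.2101)]
10. shoelace: 220.6877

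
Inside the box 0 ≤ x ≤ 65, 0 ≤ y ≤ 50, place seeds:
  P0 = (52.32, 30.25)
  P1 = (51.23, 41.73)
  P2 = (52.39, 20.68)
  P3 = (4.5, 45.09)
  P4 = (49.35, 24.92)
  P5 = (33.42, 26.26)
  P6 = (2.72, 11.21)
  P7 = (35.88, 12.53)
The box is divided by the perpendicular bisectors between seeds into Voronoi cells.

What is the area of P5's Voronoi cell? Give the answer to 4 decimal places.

1. box [0,65]×[0,50]: [(0, 0) (65, 0) (65, 50) (0, 50)]
2. ⊥bis P5·P0 via (42.87,28.255): [(0, 0) (48.8349, 0) (38.2794, 50) (0, 50)]  |A|=2177.8583
3. ⊥bis P5·P1 via (42.325,33.995): [(0, 0) (48.8349, 0) (41.4441, 35.0091) (28.4228, 50) (0, 50)]  |A|=2103.9792
4. ⊥bis P5·P2 via (42.905,23.47): [(0, 0) (36.0013, 0) (43.4727, 25.4) (41.4441, 35.0091) (28.4228, 50) (0, 50)]  |A|=1940.9921
5. ⊥bis P5·P3 via (18.96,35.675): [(0, 6.5553) (0, 0) (36.0013, 0) (43.4727, 25.4) (41.4441, 35.0091) (28.4228, 50) (28.2871, 50)]  |A|=1326.5303
6. ⊥bis P5·P4 via (41.385,25.59): [(0, 6.5553) (0, 0) (36.0013, 0) (40.5265, 15.3839) (41.9684, 32.5257) (41.4441, 35.0091) (28.4228, 50) (28.2871, 50)]  |A|=1308.4998
7. ⊥bis P5·P6 via (18.07,18.735): [(13.7148, 27.6191) (27.2544, 0) (36.0013, 0) (40.5265, 15.3839) (41.9684, 32.5257) (41.4441, 35.0091) (28.4228, 50) (28.2871, 50)]  |A|=887.1759
8. ⊥bis P5·P7 via (34.65,19.395): [(13.7148, 27.6191) (19.1113, 16.6109) (40.959, 20.5254) (41.9684, 32.5257) (41.4441, 35.0091) (28.4228, 50) (28.2871, 50)]  |A|=591.7095
9. canonical 7-gon: [(13.7148, 27.6191) (19.1113, 16.6109) (40.959, 20.5254) (41.9684, 32.5257) (41.4441, 35.0091) (28.4228, 50) (28.2871, 50)]
10. shoelace: 591.7095

Area of P5's cell: 591.7095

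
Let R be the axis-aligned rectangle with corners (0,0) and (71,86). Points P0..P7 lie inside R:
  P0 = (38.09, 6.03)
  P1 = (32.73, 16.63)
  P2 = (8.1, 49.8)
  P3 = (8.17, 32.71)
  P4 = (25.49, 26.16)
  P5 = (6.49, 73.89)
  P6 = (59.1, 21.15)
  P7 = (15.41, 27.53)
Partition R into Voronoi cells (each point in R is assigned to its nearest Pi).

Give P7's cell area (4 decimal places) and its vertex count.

1. box [0,71]×[0,86]: [(0, 0) (71, 0) (71, 86) (0, 86)]
2. ⊥bis P7·P0 via (26.75,16.78): [(0, 0) (10.843, 0) (71, 63.4586) (71, 86) (0, 86)]  |A|=4197.2614
3. ⊥bis P7·P1 via (24.07,22.08): [(0, 0) (10.1744, 0) (64.2968, 86) (0, 86)]  |A|=3202.2606
4. ⊥bis P7·P2 via (11.755,38.665): [(0, 34.8065) (0, 0) (10.1744, 0) (40.4312, 48.0778)]  |A|=948.2152
5. ⊥bis P7·P3 via (11.79,30.12): [(19.7909, 41.3027) (0, 13.6413) (0, 0) (10.1744, 0) (40.4312, 48.0778)]  |A|=738.7761
6. ⊥bis P7·P4 via (20.45,26.845): [(22.5375, 42.2043) (19.7909, 41.3027) (0, 13.6413) (0, 0) (10.1744, 0) (18.6269, 13.4309)]  |A|=492.8297
7. ⊥bis P7·P5 via (10.95,50.71): [(22.5375, 42.2043) (19.7909, 41.3027) (0, 13.6413) (0, 0) (10.1744, 0) (18.6269, 13.4309)]  |A|=492.8297
8. ⊥bis P7·P6 via (37.255,24.34): [(22.5375, 42.2043) (19.7909, 41.3027) (0, 13.6413) (0, 0) (10.1744, 0) (18.6269, 13.4309)]  |A|=492.8297
9. canonical 6-gon: [(22.5375, 42.2043) (19.7909, 41.3027) (0, 13.6413) (0, 0) (10.1744, 0) (18.6269, 13.4309)]
10. shoelace: 492.8297

Area of P7's cell: 492.8297 (6 vertices)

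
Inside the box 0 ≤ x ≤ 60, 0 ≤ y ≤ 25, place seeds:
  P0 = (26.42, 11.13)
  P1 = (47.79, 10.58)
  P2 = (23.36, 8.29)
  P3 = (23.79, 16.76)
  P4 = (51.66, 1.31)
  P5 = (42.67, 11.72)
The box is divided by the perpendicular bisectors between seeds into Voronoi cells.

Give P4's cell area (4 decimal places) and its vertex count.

Area of P4's cell: 118.5387 (4 vertices)

1. box [0,60]×[0,25]: [(0, 0) (60, 0) (60, 25) (0, 25)]
2. ⊥bis P4·P0 via (39.04,6.22): [(36.62, 0) (60, 0) (60, 25) (46.3466, 25)]  |A|=462.9168
3. ⊥bis P4·P1 via (49.725,5.945): [(36.8402, 0.5659) (36.62, 0) (60, 0) (60, 10.2346)]  |A|=125.1307
4. ⊥bis P4·P2 via (37.51,4.8): [(36.8402, 0.5659) (36.62, 0) (60, 0) (60, 10.2346)]  |A|=125.1307
5. ⊥bis P4·P3 via (37.725,9.035): [(36.8402, 0.5659) (36.62, 0) (60, 0) (60, 10.2346)]  |A|=125.1307
6. ⊥bis P4·P5 via (47.165,6.515): [(43.4917, 3.3427) (39.6209, 0) (60, 0) (60, 10.2346)]  |A|=118.5387
7. canonical 4-gon: [(43.4917, 3.3427) (39.6209, 0) (60, 0) (60, 10.2346)]
8. shoelace: 118.5387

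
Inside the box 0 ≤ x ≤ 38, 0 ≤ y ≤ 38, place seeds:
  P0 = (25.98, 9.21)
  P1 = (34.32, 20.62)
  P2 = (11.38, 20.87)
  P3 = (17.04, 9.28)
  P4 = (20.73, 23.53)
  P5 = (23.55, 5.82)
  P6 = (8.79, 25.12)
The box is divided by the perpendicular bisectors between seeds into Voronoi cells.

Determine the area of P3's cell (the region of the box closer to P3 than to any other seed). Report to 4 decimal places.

Area of P3's cell: 256.7388

1. box [0,38]×[0,38]: [(0, 0) (38, 0) (38, 38) (0, 38)]
2. ⊥bis P3·P0 via (21.51,9.245): [(0, 0) (21.4376, 0) (21.7352, 38) (0, 38)]  |A|=820.2825
3. ⊥bis P3·P1 via (25.68,14.95): [(0, 0) (21.4376, 0) (21.6033, 21.1621) (10.5534, 38) (0, 38)]  |A|=726.1442
4. ⊥bis P3·P2 via (14.21,15.075): [(0, 8.1355) (0, 0) (21.4376, 0) (21.5838, 18.676)]  |A|=287.9826
5. ⊥bis P3·P4 via (18.885,16.405): [(17.6097, 16.7352) (0, 8.1355) (0, 0) (21.4376, 0) (21.5606, 15.7122)]  |A|=282.1157
6. ⊥bis P3·P5 via (20.295,7.55): [(17.6097, 16.7352) (0, 8.1355) (0, 0) (16.2823, 0) (21.5147, 9.8449) (21.5606, 15.7122)]  |A|=256.7388
7. ⊥bis P3·P6 via (12.915,17.2): [(17.6097, 16.7352) (0, 8.1355) (0, 0) (16.2823, 0) (21.5147, 9.8449) (21.5606, 15.7122)]  |A|=256.7388
8. canonical 6-gon: [(17.6097, 16.7352) (0, 8.1355) (0, 0) (16.2823, 0) (21.5147, 9.8449) (21.5606, 15.7122)]
9. shoelace: 256.7388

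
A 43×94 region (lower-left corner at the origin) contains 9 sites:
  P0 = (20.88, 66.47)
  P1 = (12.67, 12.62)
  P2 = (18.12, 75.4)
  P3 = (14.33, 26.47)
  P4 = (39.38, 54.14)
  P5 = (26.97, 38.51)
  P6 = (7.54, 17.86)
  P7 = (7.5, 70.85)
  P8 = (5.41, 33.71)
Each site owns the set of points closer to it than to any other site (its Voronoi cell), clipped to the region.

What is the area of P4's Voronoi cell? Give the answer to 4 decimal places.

Area of P4's cell: 367.6044

1. box [0,43]×[0,94]: [(0, 0) (43, 0) (43, 94) (0, 94)]
2. ⊥bis P4·P0 via (30.13,60.305): [(0, 15.0978) (0, 0) (43, 0) (43, 79.6152)]  |A|=2036.3295
3. ⊥bis P4·P1 via (26.025,33.38): [(16.3381, 39.6116) (43, 22.4599) (43, 79.6152)]  |A|=761.9337
4. ⊥bis P4·P2 via (28.75,64.77): [(41.8105, 77.8305) (16.3381, 39.6116) (43, 22.4599) (43, 79.02)]  |A|=761.5797
5. ⊥bis P4·P3 via (26.855,40.305): [(41.8105, 77.8305) (20.584, 45.9822) (43, 25.6887) (43, 79.02)]  |A|=604.0531
6. ⊥bis P4·P5 via (33.175,46.325): [(41.8105, 77.8305) (25.0906, 52.7439) (43, 38.5241) (43, 79.02)]  |A|=367.6044
7. ⊥bis P4·P6 via (23.46,36): [(41.8105, 77.8305) (25.0906, 52.7439) (43, 38.5241) (43, 79.02)]  |A|=367.6044
8. ⊥bis P4·P7 via (23.44,62.495): [(41.8105, 77.8305) (25.0906, 52.7439) (43, 38.5241) (43, 79.02)]  |A|=367.6044
9. ⊥bis P4·P8 via (22.395,43.925): [(41.8105, 77.8305) (25.0906, 52.7439) (43, 38.5241) (43, 79.02)]  |A|=367.6044
10. canonical 4-gon: [(41.8105, 77.8305) (25.0906, 52.7439) (43, 38.5241) (43, 79.02)]
11. shoelace: 367.6044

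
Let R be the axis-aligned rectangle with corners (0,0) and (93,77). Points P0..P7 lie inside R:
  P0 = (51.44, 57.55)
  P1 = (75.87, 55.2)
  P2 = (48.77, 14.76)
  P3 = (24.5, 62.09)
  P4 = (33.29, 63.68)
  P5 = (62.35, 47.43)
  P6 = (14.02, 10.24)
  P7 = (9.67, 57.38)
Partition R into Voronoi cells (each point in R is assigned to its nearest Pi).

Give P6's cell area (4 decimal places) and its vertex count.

Area of P6's cell: 1046.5915 (5 vertices)

1. box [0,93]×[0,77]: [(0, 0) (93, 0) (93, 77) (0, 77)]
2. ⊥bis P6·P0 via (32.73,33.895): [(0, 59.7829) (0, 0) (75.5834, 0)]  |A|=2259.296
3. ⊥bis P6·P1 via (44.945,32.72): [(59.4589, 12.7537) (0, 59.7829) (0, 0) (68.7298, 0)]  |A|=2215.5922
4. ⊥bis P6·P2 via (31.395,12.5): [(28.1399, 37.5256) (0, 59.7829) (0, 0) (33.0209, 0)]  |A|=1460.7058
5. ⊥bis P6·P3 via (19.26,36.165): [(28.5614, 34.285) (0, 40.0579) (0, 0) (33.0209, 0)]  |A|=1138.1146
6. ⊥bis P6·P4 via (23.655,36.96): [(28.5614, 34.285) (0, 40.0579) (0, 0) (33.0209, 0)]  |A|=1138.1146
7. ⊥bis P6·P5 via (38.185,28.835): [(28.5614, 34.285) (0, 40.0579) (0, 0) (33.0209, 0)]  |A|=1138.1146
8. ⊥bis P6·P7 via (11.845,33.81): [(28.5614, 34.285) (24.9351, 35.0179) (0, 32.717) (0, 0) (33.0209, 0)]  |A|=1046.5915
9. canonical 5-gon: [(28.5614, 34.285) (24.9351, 35.0179) (0, 32.717) (0, 0) (33.0209, 0)]
10. shoelace: 1046.5915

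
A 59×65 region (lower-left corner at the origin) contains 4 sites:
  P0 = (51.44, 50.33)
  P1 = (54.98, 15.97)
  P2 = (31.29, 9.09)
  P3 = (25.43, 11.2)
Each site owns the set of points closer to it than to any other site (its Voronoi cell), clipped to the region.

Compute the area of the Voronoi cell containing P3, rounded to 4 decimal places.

1. box [0,59]×[0,65]: [(0, 0) (59, 0) (59, 65) (0, 65)]
2. ⊥bis P3·P0 via (38.435,30.765): [(0, 56.313) (0, 0) (59, 0) (59, 17.0953)]  |A|=2165.5455
3. ⊥bis P3·P1 via (40.205,13.585): [(37.3112, 31.512) (0, 56.313) (0, 0) (42.3979, 0)]  |A|=1718.5747
4. ⊥bis P3·P2 via (28.36,10.145): [(36.2964, 32.1865) (0, 56.313) (0, 0) (24.7071, 0)]  |A|=1419.5993
5. canonical 4-gon: [(36.2964, 32.1865) (0, 56.313) (0, 0) (24.7071, 0)]
6. shoelace: 1419.5993

Area of P3's cell: 1419.5993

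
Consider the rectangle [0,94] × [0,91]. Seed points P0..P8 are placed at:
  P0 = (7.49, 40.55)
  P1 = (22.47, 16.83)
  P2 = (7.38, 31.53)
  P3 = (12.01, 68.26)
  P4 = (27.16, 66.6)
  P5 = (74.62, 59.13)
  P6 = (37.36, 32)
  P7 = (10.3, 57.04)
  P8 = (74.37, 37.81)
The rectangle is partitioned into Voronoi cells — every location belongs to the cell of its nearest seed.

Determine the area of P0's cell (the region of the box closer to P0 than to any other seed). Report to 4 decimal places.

Area of P0's cell: 292.4209

1. box [0,94]×[0,91]: [(0, 0) (94, 0) (94, 91) (0, 91)]
2. ⊥bis P0·P1 via (14.98,28.69): [(0, 19.2296) (94, 78.5939) (94, 91) (0, 91)]  |A|=3956.2967
3. ⊥bis P0·P2 via (7.435,36.04): [(0, 36.1307) (26.2549, 35.8105) (94, 78.5939) (94, 91) (0, 91)]  |A|=3734.4289
4. ⊥bis P0·P3 via (9.75,54.405): [(0, 55.9954) (0, 36.1307) (26.2549, 35.8105) (46.2665, 48.4485)]  |A|=628.6443
5. ⊥bis P0·P4 via (17.325,53.575): [(18.0102, 53.0576) (0, 55.9954) (0, 36.1307) (26.2549, 35.8105) (34.2035, 40.8303)]  |A|=493.2132
6. ⊥bis P0·P5 via (41.055,49.84): [(18.0102, 53.0576) (0, 55.9954) (0, 36.1307) (26.2549, 35.8105) (34.2035, 40.8303)]  |A|=493.2132
7. ⊥bis P0·P6 via (22.425,36.275): [(25.5905, 47.3338) (18.0102, 53.0576) (0, 55.9954) (0, 36.1307) (22.3058, 35.8586)]  |A|=423.0111
8. ⊥bis P0·P7 via (8.895,48.795): [(25.2128, 46.0143) (0, 50.3108) (0, 36.1307) (22.3058, 35.8586)]  |A|=292.4209
9. ⊥bis P0·P8 via (40.93,39.18): [(25.2128, 46.0143) (0, 50.3108) (0, 36.1307) (22.3058, 35.8586)]  |A|=292.4209
10. canonical 4-gon: [(25.2128, 46.0143) (0, 50.3108) (0, 36.1307) (22.3058, 35.8586)]
11. shoelace: 292.4209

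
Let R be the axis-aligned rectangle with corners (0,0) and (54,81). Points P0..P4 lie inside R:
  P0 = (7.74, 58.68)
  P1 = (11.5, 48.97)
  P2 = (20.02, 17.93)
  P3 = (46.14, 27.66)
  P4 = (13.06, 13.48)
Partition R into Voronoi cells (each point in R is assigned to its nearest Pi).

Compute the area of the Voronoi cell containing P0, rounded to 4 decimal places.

1. box [0,54]×[0,81]: [(0, 0) (54, 0) (54, 81) (0, 81)]
2. ⊥bis P0·P1 via (9.62,53.825): [(0, 50.0999) (54, 71.0103) (54, 81) (0, 81)]  |A|=1104.0272
3. ⊥bis P0·P2 via (13.88,38.305): [(0, 50.0999) (54, 71.0103) (54, 81) (0, 81)]  |A|=1104.0272
4. ⊥bis P0·P3 via (26.94,43.17): [(0, 50.0999) (47.3493, 68.4349) (54, 76.6679) (54, 81) (0, 81)]  |A|=1085.2137
5. ⊥bis P0·P4 via (10.4,36.08): [(0, 50.0999) (47.3493, 68.4349) (54, 76.6679) (54, 81) (0, 81)]  |A|=1085.2137
6. canonical 5-gon: [(0, 50.0999) (47.3493, 68.4349) (54, 76.6679) (54, 81) (0, 81)]
7. shoelace: 1085.2137

Area of P0's cell: 1085.2137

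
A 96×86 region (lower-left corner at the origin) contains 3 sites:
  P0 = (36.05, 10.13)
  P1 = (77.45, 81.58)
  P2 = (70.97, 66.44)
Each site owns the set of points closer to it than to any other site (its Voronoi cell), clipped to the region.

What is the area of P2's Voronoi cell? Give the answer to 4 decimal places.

Area of P2's cell: 3721.7981

1. box [0,96]×[0,86]: [(0, 0) (96, 0) (96, 86) (0, 86)]
2. ⊥bis P2·P0 via (53.51,38.285): [(0, 71.4686) (96, 11.9353) (96, 86) (0, 86)]  |A|=4252.6115
3. ⊥bis P2·P1 via (74.21,74.01): [(0, 71.4686) (96, 11.9353) (96, 64.6838) (46.1963, 86) (0, 86)]  |A|=3721.7981
4. canonical 5-gon: [(0, 71.4686) (96, 11.9353) (96, 64.6838) (46.1963, 86) (0, 86)]
5. shoelace: 3721.7981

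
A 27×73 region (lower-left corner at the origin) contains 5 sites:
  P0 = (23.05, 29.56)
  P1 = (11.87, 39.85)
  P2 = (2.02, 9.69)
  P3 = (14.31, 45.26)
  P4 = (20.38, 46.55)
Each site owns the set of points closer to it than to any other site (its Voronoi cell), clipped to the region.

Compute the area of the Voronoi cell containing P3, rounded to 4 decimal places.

1. box [0,27]×[0,73]: [(0, 0) (27, 0) (27, 73) (0, 73)]
2. ⊥bis P3·P0 via (18.68,37.41): [(0, 27.0111) (27, 42.0416) (27, 73) (0, 73)]  |A|=1038.7884
3. ⊥bis P3·P1 via (13.09,42.555): [(0, 48.4588) (21.2838, 38.8595) (27, 42.0416) (27, 73) (0, 73)]  |A|=810.5442
4. ⊥bis P3·P2 via (8.165,27.475): [(0, 48.4588) (21.2838, 38.8595) (27, 42.0416) (27, 73) (0, 73)]  |A|=810.5442
5. ⊥bis P3·P4 via (17.345,45.905): [(0, 48.4588) (18.5835, 40.0773) (11.5868, 73) (0, 73)]  |A|=418.764
6. canonical 4-gon: [(0, 48.4588) (18.5835, 40.0773) (11.5868, 73) (0, 73)]
7. shoelace: 418.764

Area of P3's cell: 418.7640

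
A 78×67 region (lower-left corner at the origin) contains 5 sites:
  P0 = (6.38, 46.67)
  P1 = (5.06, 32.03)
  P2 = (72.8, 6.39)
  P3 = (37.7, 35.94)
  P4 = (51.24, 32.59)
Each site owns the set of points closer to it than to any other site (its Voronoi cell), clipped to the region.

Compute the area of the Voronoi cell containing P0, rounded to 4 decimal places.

1. box [0,78]×[0,67]: [(0, 0) (78, 0) (78, 67) (0, 67)]
2. ⊥bis P0·P1 via (5.72,39.35): [(0, 39.8657) (78, 32.833) (78, 67) (0, 67)]  |A|=2390.7511
3. ⊥bis P0·P2 via (39.59,26.53): [(0, 39.8657) (45.2056, 35.7898) (64.1328, 67) (0, 67)]  |A|=1614.1075
4. ⊥bis P0·P3 via (22.04,41.305): [(0, 39.8657) (20.9013, 37.9812) (30.8429, 67) (0, 67)]  |A|=731.0828
5. ⊥bis P0·P4 via (28.81,39.63): [(0, 39.8657) (20.9013, 37.9812) (30.8429, 67) (0, 67)]  |A|=731.0828
6. canonical 4-gon: [(0, 39.8657) (20.9013, 37.9812) (30.8429, 67) (0, 67)]
7. shoelace: 731.0828

Area of P0's cell: 731.0828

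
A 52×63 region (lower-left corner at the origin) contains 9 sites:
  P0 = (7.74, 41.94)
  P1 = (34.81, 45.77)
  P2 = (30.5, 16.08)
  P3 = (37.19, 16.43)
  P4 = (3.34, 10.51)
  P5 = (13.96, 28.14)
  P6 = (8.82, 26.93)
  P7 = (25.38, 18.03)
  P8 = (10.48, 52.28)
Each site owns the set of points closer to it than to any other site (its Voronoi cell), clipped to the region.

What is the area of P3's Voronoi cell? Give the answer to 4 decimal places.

1. box [0,52]×[0,63]: [(0, 0) (52, 0) (52, 63) (0, 63)]
2. ⊥bis P3·P0 via (22.465,29.185): [(0, 3.2503) (0, 0) (52, 0) (52, 63) (51.756, 63)]  |A|=1729.7965
3. ⊥bis P3·P1 via (36,31.1): [(23.2262, 30.0638) (0, 3.2503) (0, 0) (52, 0) (52, 32.3979)]  |A|=1285.5098
4. ⊥bis P3·P2 via (33.845,16.255): [(33.0807, 30.8632) (34.6954, 0) (52, 0) (52, 32.3979)]  |A|=573.5094
5. ⊥bis P3·P4 via (20.265,13.47): [(33.0807, 30.8632) (34.6954, 0) (52, 0) (52, 32.3979)]  |A|=573.5094
6. ⊥bis P3·P5 via (25.575,22.285): [(33.0807, 30.8632) (34.6954, 0) (52, 0) (52, 32.3979)]  |A|=573.5094
7. ⊥bis P3·P6 via (23.005,21.68): [(33.0807, 30.8632) (34.6954, 0) (52, 0) (52, 32.3979)]  |A|=573.5094
8. ⊥bis P3·P7 via (31.285,17.23): [(33.1326, 30.8674) (33.095, 30.5902) (34.6954, 0) (52, 0) (52, 32.3979)]  |A|=573.5023
9. ⊥bis P3·P8 via (23.835,34.355): [(33.1326, 30.8674) (33.095, 30.5902) (34.6954, 0) (52, 0) (52, 32.3979)]  |A|=573.5023
10. canonical 5-gon: [(33.1326, 30.8674) (33.095, 30.5902) (34.6954, 0) (52, 0) (52, 32.3979)]
11. shoelace: 573.5023

Area of P3's cell: 573.5023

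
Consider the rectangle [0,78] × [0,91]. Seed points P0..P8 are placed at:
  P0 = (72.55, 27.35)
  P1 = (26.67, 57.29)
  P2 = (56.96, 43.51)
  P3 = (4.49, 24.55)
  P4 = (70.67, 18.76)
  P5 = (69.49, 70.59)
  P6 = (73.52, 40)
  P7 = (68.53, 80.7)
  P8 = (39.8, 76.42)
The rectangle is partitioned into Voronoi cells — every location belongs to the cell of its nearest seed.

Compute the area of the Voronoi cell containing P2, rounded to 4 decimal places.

1. box [0,78]×[0,91]: [(0, 0) (78, 0) (78, 91) (0, 91)]
2. ⊥bis P2·P0 via (64.755,35.43): [(0, 0) (28.0296, 0) (78, 48.2078) (78, 91) (0, 91)]  |A|=5893.5183
3. ⊥bis P2·P1 via (41.815,50.4): [(18.8862, 0) (28.0296, 0) (78, 48.2078) (78, 91) (60.2854, 91)]  |A|=2291.2091
4. ⊥bis P2·P3 via (30.725,34.03): [(32.3375, 29.5675) (39.1464, 10.7246) (78, 48.2078) (78, 91) (60.2854, 91)]  |A|=2014.7893
5. ⊥bis P2·P4 via (63.815,31.135): [(32.3375, 29.5675) (37.1154, 16.3451) (55.5671, 26.5661) (78, 48.2078) (78, 91) (60.2854, 91)]  |A|=1952.5572
6. ⊥bis P2·P5 via (63.225,57.05): [(48.0373, 64.0774) (32.3375, 29.5675) (37.1154, 16.3451) (55.5671, 26.5661) (78, 48.2078) (78, 50.2136)]  |A|=1103.06
7. ⊥bis P2·P6 via (65.24,41.755): [(68.0124, 54.8349) (48.0373, 64.0774) (32.3375, 29.5675) (37.1154, 16.3451) (55.5671, 26.5661) (63.6794, 34.3924)]  |A|=976.6004
8. ⊥bis P2·P7 via (62.745,62.105): [(68.0124, 54.8349) (48.0373, 64.0774) (32.3375, 29.5675) (37.1154, 16.3451) (55.5671, 26.5661) (63.6794, 34.3924)]  |A|=976.6004
9. ⊥bis P2·P8 via (48.38,59.965): [(68.0124, 54.8349) (52.3976, 62.0599) (45.4781, 58.4519) (32.3375, 29.5675) (37.1154, 16.3451) (55.5671, 26.5661) (63.6794, 34.3924)]  |A|=961.7544
10. canonical 7-gon: [(68.0124, 54.8349) (52.3976, 62.0599) (45.4781, 58.4519) (32.3375, 29.5675) (37.1154, 16.3451) (55.5671, 26.5661) (63.6794, 34.3924)]
11. shoelace: 961.7544

Area of P2's cell: 961.7544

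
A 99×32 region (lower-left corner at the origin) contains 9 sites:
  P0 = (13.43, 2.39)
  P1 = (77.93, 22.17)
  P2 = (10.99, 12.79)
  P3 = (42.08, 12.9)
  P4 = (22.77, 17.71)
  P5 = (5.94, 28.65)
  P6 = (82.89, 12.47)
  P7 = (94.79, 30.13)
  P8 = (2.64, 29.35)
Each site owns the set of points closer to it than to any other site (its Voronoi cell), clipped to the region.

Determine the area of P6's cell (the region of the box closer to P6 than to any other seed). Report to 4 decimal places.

Area of P6's cell: 574.8117

1. box [0,99]×[0,32]: [(0, 0) (99, 0) (99, 32) (0, 32)]
2. ⊥bis P6·P0 via (48.16,7.43): [(49.2382, 0) (99, 0) (99, 32) (44.5944, 32)]  |A|=1666.6776
3. ⊥bis P6·P1 via (80.41,17.32): [(49.0517, 1.2853) (49.2382, 0) (99, 0) (99, 26.8258)]  |A|=701.9298
4. ⊥bis P6·P2 via (46.94,12.63): [(49.0517, 1.2853) (49.2382, 0) (99, 0) (99, 26.8258)]  |A|=701.9298
5. ⊥bis P6·P3 via (62.485,12.685): [(62.437, 8.1297) (62.3513, 0) (99, 0) (99, 26.8258)]  |A|=639.3871
6. ⊥bis P6·P4 via (52.83,15.09): [(62.437, 8.1297) (62.3513, 0) (99, 0) (99, 26.8258)]  |A|=639.3871
7. ⊥bis P6·P5 via (44.415,20.56): [(62.437, 8.1297) (62.3513, 0) (99, 0) (99, 26.8258)]  |A|=639.3871
8. ⊥bis P6·P7 via (88.84,21.3): [(88.5611, 21.488) (62.437, 8.1297) (62.3513, 0) (99, 0) (99, 14.4538)]  |A|=574.8117
9. ⊥bis P6·P8 via (42.765,20.91): [(88.5611, 21.488) (62.437, 8.1297) (62.3513, 0) (99, 0) (99, 14.4538)]  |A|=574.8117
10. canonical 5-gon: [(88.5611, 21.488) (62.437, 8.1297) (62.3513, 0) (99, 0) (99, 14.4538)]
11. shoelace: 574.8117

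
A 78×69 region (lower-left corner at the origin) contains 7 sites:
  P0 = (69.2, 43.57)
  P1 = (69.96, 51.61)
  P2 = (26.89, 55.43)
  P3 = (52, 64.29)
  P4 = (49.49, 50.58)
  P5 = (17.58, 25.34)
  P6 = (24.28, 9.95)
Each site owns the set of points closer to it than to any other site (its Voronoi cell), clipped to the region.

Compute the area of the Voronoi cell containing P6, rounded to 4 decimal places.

Area of P6's cell: 1126.9966

1. box [0,78]×[0,69]: [(0, 0) (78, 0) (78, 69) (0, 69)]
2. ⊥bis P6·P0 via (46.74,26.76): [(0, 0) (66.7683, 0) (15.1258, 69) (0, 69)]  |A|=2825.3472
3. ⊥bis P6·P1 via (47.12,30.78): [(0, 0) (66.7683, 0) (28.2241, 51.4993) (12.2635, 69) (0, 69)]  |A|=2800.3008
4. ⊥bis P6·P2 via (25.585,32.69): [(0, 34.1583) (0, 0) (66.7683, 0) (43.052, 31.6876)]  |A|=1793.1543
5. ⊥bis P6·P3 via (38.14,37.12): [(0, 34.1583) (0, 0) (66.7683, 0) (43.052, 31.6876)]  |A|=1793.1543
6. ⊥bis P6·P4 via (36.885,30.265): [(33.7301, 32.2226) (0, 34.1583) (0, 0) (66.7683, 0) (50.3869, 21.8874)]  |A|=1749.4379
7. ⊥bis P6·P5 via (20.93,17.645): [(42.259, 26.9305) (0, 8.5332) (0, 0) (66.7683, 0) (50.3869, 21.8874)]  |A|=1126.9966
8. canonical 5-gon: [(42.259, 26.9305) (0, 8.5332) (0, 0) (66.7683, 0) (50.3869, 21.8874)]
9. shoelace: 1126.9966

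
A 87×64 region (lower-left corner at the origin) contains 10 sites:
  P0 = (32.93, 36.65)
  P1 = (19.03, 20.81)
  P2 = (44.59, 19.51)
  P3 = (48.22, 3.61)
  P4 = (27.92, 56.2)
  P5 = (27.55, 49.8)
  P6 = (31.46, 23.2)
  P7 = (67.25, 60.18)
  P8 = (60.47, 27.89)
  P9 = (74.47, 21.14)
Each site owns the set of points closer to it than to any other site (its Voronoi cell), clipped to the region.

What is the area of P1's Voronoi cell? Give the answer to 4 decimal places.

1. box [0,87]×[0,64]: [(0, 0) (87, 0) (87, 64) (0, 64)]
2. ⊥bis P1·P0 via (25.98,28.73): [(0, 51.5281) (0, 0) (58.7198, 0)]  |A|=1512.86
3. ⊥bis P1·P2 via (31.81,20.16): [(31.9782, 23.4665) (0, 51.5281) (0, 0) (30.7846, 0)]  |A|=1185.0905
4. ⊥bis P1·P3 via (33.625,12.21): [(31.196, 8.0878) (31.9782, 23.4665) (0, 51.5281) (0, 0) (26.4303, 0)]  |A|=1167.4822
5. ⊥bis P1·P4 via (23.475,38.505): [(31.196, 8.0878) (31.9782, 23.4665) (11.3778, 41.5438) (0, 44.4019) (0, 0) (26.4303, 0)]  |A|=1126.9424
6. ⊥bis P1·P5 via (23.29,35.305): [(31.196, 8.0878) (31.9782, 23.4665) (16.0689, 37.4272) (0, 42.1498) (0, 0) (26.4303, 0)]  |A|=1092.1327
7. ⊥bis P1·P6 via (25.245,22.005): [(28.7267, 3.8972) (23.5403, 30.8709) (16.0689, 37.4272) (0, 42.1498) (0, 0) (26.4303, 0)]  |A|=980.1852
8. ⊥bis P1·P7 via (43.14,40.495): [(28.7267, 3.8972) (23.5403, 30.8709) (16.0689, 37.4272) (0, 42.1498) (0, 0) (26.4303, 0)]  |A|=980.1852
9. ⊥bis P1·P8 via (39.75,24.35): [(28.7267, 3.8972) (23.5403, 30.8709) (16.0689, 37.4272) (0, 42.1498) (0, 0) (26.4303, 0)]  |A|=980.1852
10. ⊥bis P1·P9 via (46.75,20.975): [(28.7267, 3.8972) (23.5403, 30.8709) (16.0689, 37.4272) (0, 42.1498) (0, 0) (26.4303, 0)]  |A|=980.1852
11. canonical 6-gon: [(28.7267, 3.8972) (23.5403, 30.8709) (16.0689, 37.4272) (0, 42.1498) (0, 0) (26.4303, 0)]
12. shoelace: 980.1852

Area of P1's cell: 980.1852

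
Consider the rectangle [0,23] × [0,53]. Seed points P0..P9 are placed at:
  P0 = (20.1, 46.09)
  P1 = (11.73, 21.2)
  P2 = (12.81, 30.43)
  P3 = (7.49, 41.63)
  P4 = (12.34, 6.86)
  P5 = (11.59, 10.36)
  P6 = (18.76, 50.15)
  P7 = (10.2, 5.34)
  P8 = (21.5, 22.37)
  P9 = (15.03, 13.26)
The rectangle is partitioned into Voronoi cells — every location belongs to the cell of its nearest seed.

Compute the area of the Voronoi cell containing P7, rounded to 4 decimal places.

1. box [0,23]×[0,53]: [(0, 0) (23, 0) (23, 53) (0, 53)]
2. ⊥bis P7·P0 via (15.15,25.715): [(0, 29.3956) (0, 0) (23, 0) (23, 23.8079)]  |A|=611.8402
3. ⊥bis P7·P1 via (10.965,13.27): [(0, 14.3278) (0, 0) (23, 0) (23, 12.109)]  |A|=304.0229
4. ⊥bis P7·P2 via (11.505,17.885): [(0, 14.3278) (0, 0) (23, 0) (23, 12.109)]  |A|=304.0229
5. ⊥bis P7·P3 via (8.845,23.485): [(0, 14.3278) (0, 0) (23, 0) (23, 12.109)]  |A|=304.0229
6. ⊥bis P7·P4 via (11.27,6.1): [(5.8251, 13.7658) (0, 14.3278) (0, 0) (15.6027, 0)]  |A|=149.1226
7. ⊥bis P7·P5 via (10.895,7.85): [(9.8145, 8.1492) (0, 10.8667) (0, 0) (15.6027, 0)]  |A|=116.9005
8. ⊥bis P7·P6 via (14.48,27.745): [(9.8145, 8.1492) (0, 10.8667) (0, 0) (15.6027, 0)]  |A|=116.9005
9. ⊥bis P7·P8 via (15.85,13.855): [(9.8145, 8.1492) (0, 10.8667) (0, 0) (15.6027, 0)]  |A|=116.9005
10. ⊥bis P7·P9 via (12.615,9.3): [(9.8145, 8.1492) (0, 10.8667) (0, 0) (15.6027, 0)]  |A|=116.9005
11. canonical 4-gon: [(9.8145, 8.1492) (0, 10.8667) (0, 0) (15.6027, 0)]
12. shoelace: 116.9005

Area of P7's cell: 116.9005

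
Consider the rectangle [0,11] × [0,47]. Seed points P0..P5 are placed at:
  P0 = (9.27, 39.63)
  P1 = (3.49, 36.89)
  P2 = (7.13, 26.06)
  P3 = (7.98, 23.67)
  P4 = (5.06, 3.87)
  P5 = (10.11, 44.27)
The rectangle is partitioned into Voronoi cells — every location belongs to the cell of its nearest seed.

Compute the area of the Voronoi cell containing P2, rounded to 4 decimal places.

1. box [0,11]×[0,47]: [(0, 0) (11, 0) (11, 47) (0, 47)]
2. ⊥bis P2·P0 via (8.2,32.845): [(0, 34.1381) (0, 0) (11, 0) (11, 32.4034)]  |A|=365.9787
3. ⊥bis P2·P1 via (5.31,31.475): [(9.0073, 32.7177) (0, 29.6903) (0, 0) (11, 0) (11, 32.4034)]  |A|=345.9471
4. ⊥bis P2·P3 via (7.555,24.865): [(9.0073, 32.7177) (0, 29.6903) (0, 22.1781) (11, 26.0902) (11, 32.4034)]  |A|=80.4715
5. ⊥bis P2·P4 via (6.095,14.965): [(9.0073, 32.7177) (0, 29.6903) (0, 22.1781) (11, 26.0902) (11, 32.4034)]  |A|=80.4715
6. ⊥bis P2·P5 via (8.62,35.165): [(9.0073, 32.7177) (0, 29.6903) (0, 22.1781) (11, 26.0902) (11, 32.4034)]  |A|=80.4715
7. canonical 5-gon: [(9.0073, 32.7177) (0, 29.6903) (0, 22.1781) (11, 26.0902) (11, 32.4034)]
8. shoelace: 80.4715

Area of P2's cell: 80.4715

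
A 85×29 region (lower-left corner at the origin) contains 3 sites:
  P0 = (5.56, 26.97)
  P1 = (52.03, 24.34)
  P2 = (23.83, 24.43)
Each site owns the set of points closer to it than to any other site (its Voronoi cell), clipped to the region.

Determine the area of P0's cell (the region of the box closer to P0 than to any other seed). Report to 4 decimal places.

1. box [0,85]×[0,29]: [(0, 0) (85, 0) (85, 29) (0, 29)]
2. ⊥bis P0·P1 via (28.795,25.655): [(0, 0) (27.343, 0) (28.9843, 29) (0, 29)]  |A|=816.7466
3. ⊥bis P0·P2 via (14.695,25.7): [(0, 0) (11.122, 0) (15.1538, 29) (0, 29)]  |A|=380.9994
4. canonical 4-gon: [(0, 0) (11.122, 0) (15.1538, 29) (0, 29)]
5. shoelace: 380.9994

Area of P0's cell: 380.9994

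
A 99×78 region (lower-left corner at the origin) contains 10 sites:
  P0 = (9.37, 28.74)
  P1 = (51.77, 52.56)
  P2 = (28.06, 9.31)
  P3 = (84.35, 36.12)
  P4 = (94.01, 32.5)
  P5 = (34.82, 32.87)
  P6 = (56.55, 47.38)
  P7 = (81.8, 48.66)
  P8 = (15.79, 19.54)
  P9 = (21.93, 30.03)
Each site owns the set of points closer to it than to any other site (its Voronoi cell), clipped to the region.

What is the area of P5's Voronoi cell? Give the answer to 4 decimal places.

1. box [0,99]×[0,78]: [(0, 0) (99, 0) (99, 78) (0, 78)]
2. ⊥bis P5·P0 via (22.095,30.805): [(27.094, 0) (99, 0) (99, 78) (14.4362, 78)]  |A|=6102.3203
3. ⊥bis P5·P1 via (43.295,42.715): [(16.4059, 65.8623) (27.094, 0) (92.915, 0)]  |A|=2167.5584
4. ⊥bis P5·P2 via (31.44,21.09): [(86.9016, 5.1766) (16.4059, 65.8623) (23.2922, 23.4278)]  |A|=1286.7735
5. ⊥bis P5·P3 via (59.585,34.495): [(61.0215, 12.6023) (59.9886, 28.3444) (16.4059, 65.8623) (23.2922, 23.4278)]  |A|=1086.9044
6. ⊥bis P5·P4 via (64.415,32.685): [(61.0215, 12.6023) (59.9886, 28.3444) (16.4059, 65.8623) (23.2922, 23.4278)]  |A|=1086.9044
7. ⊥bis P5·P6 via (45.685,40.125): [(61.0215, 12.6023) (60.6901, 17.6536) (44.8486, 41.3776) (16.4059, 65.8623) (23.2922, 23.4278)]  |A|=1010.5459
8. ⊥bis P5·P7 via (58.31,40.765): [(61.0215, 12.6023) (60.6901, 17.6536) (44.8486, 41.3776) (16.4059, 65.8623) (23.2922, 23.4278)]  |A|=1010.5459
9. ⊥bis P5·P8 via (25.305,26.205): [(28.246, 22.0065) (61.0215, 12.6023) (60.6901, 17.6536) (44.8486, 41.3776) (16.4059, 65.8623) (22.0987, 30.7824)]  |A|=993.1776
10. ⊥bis P5·P9 via (28.375,31.45): [(30.6048, 21.3296) (61.0215, 12.6023) (60.6901, 17.6536) (44.8486, 41.3776) (21.8199, 61.2017)]  |A|=775.1547
11. canonical 5-gon: [(30.6048, 21.3296) (61.0215, 12.6023) (60.6901, 17.6536) (44.8486, 41.3776) (21.8199, 61.2017)]
12. shoelace: 775.1547

Area of P5's cell: 775.1547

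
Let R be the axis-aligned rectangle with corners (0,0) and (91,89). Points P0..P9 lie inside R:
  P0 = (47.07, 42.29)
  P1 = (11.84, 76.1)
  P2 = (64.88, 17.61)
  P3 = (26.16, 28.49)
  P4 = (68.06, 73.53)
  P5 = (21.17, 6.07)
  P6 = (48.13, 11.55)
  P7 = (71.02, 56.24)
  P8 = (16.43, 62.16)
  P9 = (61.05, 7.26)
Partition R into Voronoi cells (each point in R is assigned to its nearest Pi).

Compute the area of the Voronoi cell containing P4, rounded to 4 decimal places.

Area of P4's cell: 1194.4078

1. box [0,91]×[0,89]: [(0, 0) (91, 0) (91, 89) (0, 89)]
2. ⊥bis P4·P0 via (57.565,57.91): [(91, 35.4452) (91, 89) (11.2929, 89)]  |A|=2134.3496
3. ⊥bis P4·P1 via (39.95,74.815): [(39.7252, 69.8965) (91, 35.4452) (91, 89) (40.5984, 89)]  |A|=1854.4302
4. ⊥bis P4·P2 via (66.47,45.57): [(39.7252, 69.8965) (76.8057, 44.9822) (91, 44.1751) (91, 89) (40.5984, 89)]  |A|=1792.4733
5. ⊥bis P4·P3 via (47.11,51.01): [(39.7252, 69.8965) (76.8057, 44.9822) (91, 44.1751) (91, 89) (40.5984, 89)]  |A|=1792.4733
6. ⊥bis P4·P5 via (44.615,39.8): [(39.7252, 69.8965) (76.8057, 44.9822) (91, 44.1751) (91, 89) (40.5984, 89)]  |A|=1792.4733
7. ⊥bis P4·P6 via (58.095,42.54): [(39.7252, 69.8965) (76.8057, 44.9822) (91, 44.1751) (91, 89) (40.5984, 89)]  |A|=1792.4733
8. ⊥bis P4·P7 via (69.54,64.885): [(39.7252, 69.8965) (51.7235, 61.8349) (91, 68.5589) (91, 89) (40.5984, 89)]  |A|=1204.1353
9. ⊥bis P4·P8 via (42.245,67.845): [(40.0807, 77.6731) (42.1524, 68.2657) (51.7235, 61.8349) (91, 68.5589) (91, 89) (40.5984, 89)]  |A|=1194.4078
10. ⊥bis P4·P9 via (64.555,40.395): [(40.0807, 77.6731) (42.1524, 68.2657) (51.7235, 61.8349) (91, 68.5589) (91, 89) (40.5984, 89)]  |A|=1194.4078
11. canonical 6-gon: [(40.0807, 77.6731) (42.1524, 68.2657) (51.7235, 61.8349) (91, 68.5589) (91, 89) (40.5984, 89)]
12. shoelace: 1194.4078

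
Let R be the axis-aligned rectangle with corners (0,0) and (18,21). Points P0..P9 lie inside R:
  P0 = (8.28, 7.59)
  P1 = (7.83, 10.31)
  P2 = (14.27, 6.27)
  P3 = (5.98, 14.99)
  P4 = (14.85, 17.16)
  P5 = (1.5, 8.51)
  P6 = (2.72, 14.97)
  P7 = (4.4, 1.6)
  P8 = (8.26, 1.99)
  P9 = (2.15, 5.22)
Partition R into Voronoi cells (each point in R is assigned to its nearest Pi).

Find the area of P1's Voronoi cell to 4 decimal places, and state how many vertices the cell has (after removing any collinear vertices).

1. box [0,18]×[0,21]: [(0, 0) (18, 0) (18, 21) (0, 21)]
2. ⊥bis P1·P0 via (8.055,8.95): [(0, 7.6174) (18, 10.5953) (18, 21) (0, 21)]  |A|=214.0858
3. ⊥bis P1·P2 via (11.05,8.29): [(0, 7.6174) (11.8588, 9.5793) (18, 19.3687) (18, 21) (0, 21)]  |A|=187.1463
4. ⊥bis P1·P3 via (6.905,12.65): [(0, 9.9205) (0, 7.6174) (11.8588, 9.5793) (16.0539, 16.2666)]  |A|=54.023
5. ⊥bis P1·P4 via (11.34,13.735): [(10.8695, 14.2172) (0, 9.9205) (0, 7.6174) (11.8588, 9.5793) (13.2426, 11.7852)]  |A|=45.287
6. ⊥bis P1·P5 via (4.665,9.41): [(10.8695, 14.2172) (4.0631, 11.5266) (4.9422, 8.435) (11.8588, 9.5793) (13.2426, 11.7852)]  |A|=32.6091
7. ⊥bis P1·P6 via (5.275,12.64): [(10.8695, 14.2172) (4.3704, 11.6481) (4.1098, 11.3623) (4.9422, 8.435) (11.8588, 9.5793) (13.2426, 11.7852)]  |A|=32.581
8. ⊥bis P1·P7 via (6.115,5.955): [(10.8695, 14.2172) (4.3704, 11.6481) (4.1098, 11.3623) (4.9422, 8.435) (11.8588, 9.5793) (13.2426, 11.7852)]  |A|=32.581
9. ⊥bis P1·P8 via (8.045,6.15): [(10.8695, 14.2172) (4.3704, 11.6481) (4.1098, 11.3623) (4.9422, 8.435) (11.8588, 9.5793) (13.2426, 11.7852)]  |A|=32.581
10. ⊥bis P1·P9 via (4.99,7.765): [(10.8695, 14.2172) (4.3704, 11.6481) (4.1098, 11.3623) (4.9422, 8.435) (11.8588, 9.5793) (13.2426, 11.7852)]  |A|=32.581
11. canonical 6-gon: [(10.8695, 14.2172) (4.3704, 11.6481) (4.1098, 11.3623) (4.9422, 8.435) (11.8588, 9.5793) (13.2426, 11.7852)]
12. shoelace: 32.581

Area of P1's cell: 32.5810 (6 vertices)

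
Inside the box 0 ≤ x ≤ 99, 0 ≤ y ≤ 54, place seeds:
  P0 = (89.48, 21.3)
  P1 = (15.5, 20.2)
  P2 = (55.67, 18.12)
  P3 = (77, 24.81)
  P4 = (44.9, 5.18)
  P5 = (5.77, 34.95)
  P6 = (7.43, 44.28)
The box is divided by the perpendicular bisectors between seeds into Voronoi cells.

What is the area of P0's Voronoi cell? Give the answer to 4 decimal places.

1. box [0,99]×[0,54]: [(0, 0) (99, 0) (99, 54) (0, 54)]
2. ⊥bis P0·P1 via (52.49,20.75): [(52.7985, 0) (99, 0) (99, 54) (51.9956, 54)]  |A|=2516.5582
3. ⊥bis P0·P2 via (72.575,19.71): [(74.4288, 0) (99, 0) (99, 54) (69.3499, 54)]  |A|=1463.9757
4. ⊥bis P0·P3 via (83.24,23.055): [(76.7558, 0) (99, 0) (99, 54) (91.9433, 54)]  |A|=791.1253
5. ⊥bis P0·P4 via (67.19,13.24): [(76.7558, 0) (99, 0) (99, 54) (91.9433, 54)]  |A|=791.1253
6. ⊥bis P0·P5 via (47.625,28.125): [(76.7558, 0) (99, 0) (99, 54) (91.9433, 54)]  |A|=791.1253
7. ⊥bis P0·P6 via (48.455,32.79): [(76.7558, 0) (99, 0) (99, 54) (91.9433, 54)]  |A|=791.1253
8. canonical 4-gon: [(76.7558, 0) (99, 0) (99, 54) (91.9433, 54)]
9. shoelace: 791.1253

Area of P0's cell: 791.1253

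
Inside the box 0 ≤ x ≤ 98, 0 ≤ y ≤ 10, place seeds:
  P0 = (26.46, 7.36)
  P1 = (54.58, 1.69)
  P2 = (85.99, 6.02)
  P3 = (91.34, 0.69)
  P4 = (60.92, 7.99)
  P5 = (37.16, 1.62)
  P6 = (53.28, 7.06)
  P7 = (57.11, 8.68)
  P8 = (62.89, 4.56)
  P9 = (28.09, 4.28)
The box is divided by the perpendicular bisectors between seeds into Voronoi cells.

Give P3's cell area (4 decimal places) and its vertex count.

1. box [0,98]×[0,10]: [(0, 0) (98, 0) (98, 10) (0, 10)]
2. ⊥bis P3·P0 via (58.9,4.025): [(58.4862, 0) (98, 0) (98, 10) (59.5143, 10)]  |A|=389.9976
3. ⊥bis P3·P1 via (72.96,1.19): [(72.9276, 0) (98, 0) (98, 10) (73.1997, 10)]  |A|=249.3635
4. ⊥bis P3·P2 via (88.665,3.355): [(85.3225, 0) (98, 0) (98, 10) (95.2852, 10)]  |A|=76.9615
5. ⊥bis P3·P4 via (76.13,4.34): [(85.3225, 0) (98, 0) (98, 10) (95.2852, 10)]  |A|=76.9615
6. ⊥bis P3·P5 via (64.25,1.155): [(85.3225, 0) (98, 0) (98, 10) (95.2852, 10)]  |A|=76.9615
7. ⊥bis P3·P6 via (72.31,3.875): [(85.3225, 0) (98, 0) (98, 10) (95.2852, 10)]  |A|=76.9615
8. ⊥bis P3·P7 via (74.225,4.685): [(85.3225, 0) (98, 0) (98, 10) (95.2852, 10)]  |A|=76.9615
9. ⊥bis P3·P8 via (77.115,2.625): [(85.3225, 0) (98, 0) (98, 10) (95.2852, 10)]  |A|=76.9615
10. ⊥bis P3·P9 via (59.715,2.485): [(85.3225, 0) (98, 0) (98, 10) (95.2852, 10)]  |A|=76.9615
11. canonical 4-gon: [(85.3225, 0) (98, 0) (98, 10) (95.2852, 10)]
12. shoelace: 76.9615

Area of P3's cell: 76.9615 (4 vertices)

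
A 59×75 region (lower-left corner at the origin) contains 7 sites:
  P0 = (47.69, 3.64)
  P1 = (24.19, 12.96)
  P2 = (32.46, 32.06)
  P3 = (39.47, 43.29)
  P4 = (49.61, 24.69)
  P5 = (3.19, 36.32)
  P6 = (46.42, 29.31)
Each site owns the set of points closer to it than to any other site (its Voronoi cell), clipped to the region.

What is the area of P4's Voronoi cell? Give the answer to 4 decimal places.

1. box [0,59]×[0,75]: [(0, 0) (59, 0) (59, 75) (0, 75)]
2. ⊥bis P4·P0 via (48.65,14.165): [(0, 18.6024) (59, 13.221) (59, 75) (0, 75)]  |A|=3486.2098
3. ⊥bis P4·P1 via (36.9,18.825): [(38.6286, 15.0791) (59, 13.221) (59, 75) (10.9782, 75)]  |A|=2068.0204
4. ⊥bis P4·P2 via (41.035,28.375): [(36.9161, 18.7902) (38.6286, 15.0791) (59, 13.221) (59, 70.1796)]  |A|=665.1451
5. ⊥bis P4·P3 via (44.54,33.99): [(43.1139, 33.2125) (36.9161, 18.7902) (38.6286, 15.0791) (59, 13.221) (59, 41.873)]  |A|=440.3044
6. ⊥bis P4·P5 via (26.4,30.505): [(43.1139, 33.2125) (36.9161, 18.7902) (38.6286, 15.0791) (59, 13.221) (59, 41.873)]  |A|=440.3044
7. ⊥bis P4·P6 via (48.015,27): [(37.2498, 19.5669) (36.9161, 18.7902) (38.6286, 15.0791) (59, 13.221) (59, 34.5849)]  |A|=278.0498
8. canonical 5-gon: [(37.2498, 19.5669) (36.9161, 18.7902) (38.6286, 15.0791) (59, 13.221) (59, 34.5849)]
9. shoelace: 278.0498

Area of P4's cell: 278.0498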